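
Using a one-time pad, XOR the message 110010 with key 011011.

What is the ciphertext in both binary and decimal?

Step 1: Write out the XOR operation bit by bit:
  Message: 110010
  Key:     011011
  XOR:     101001
Step 2: Convert to decimal: 101001 = 41.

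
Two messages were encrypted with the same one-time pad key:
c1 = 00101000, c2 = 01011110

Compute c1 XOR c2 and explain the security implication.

Step 1: c1 XOR c2 = (m1 XOR k) XOR (m2 XOR k).
Step 2: By XOR associativity/commutativity: = m1 XOR m2 XOR k XOR k = m1 XOR m2.
Step 3: 00101000 XOR 01011110 = 01110110 = 118.
Step 4: The key cancels out! An attacker learns m1 XOR m2 = 118, revealing the relationship between plaintexts.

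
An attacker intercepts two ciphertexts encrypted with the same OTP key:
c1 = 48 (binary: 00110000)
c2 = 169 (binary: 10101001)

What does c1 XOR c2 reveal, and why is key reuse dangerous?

Step 1: c1 XOR c2 = (m1 XOR k) XOR (m2 XOR k).
Step 2: By XOR associativity/commutativity: = m1 XOR m2 XOR k XOR k = m1 XOR m2.
Step 3: 00110000 XOR 10101001 = 10011001 = 153.
Step 4: The key cancels out! An attacker learns m1 XOR m2 = 153, revealing the relationship between plaintexts.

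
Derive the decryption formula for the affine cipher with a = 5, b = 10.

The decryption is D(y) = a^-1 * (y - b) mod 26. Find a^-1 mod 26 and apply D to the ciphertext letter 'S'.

Step 1: Find a^-1, the modular inverse of 5 mod 26.
Step 2: We need 5 * a^-1 = 1 (mod 26).
Step 3: 5 * 21 = 105 = 4 * 26 + 1, so a^-1 = 21.
Step 4: D(y) = 21(y - 10) mod 26.
Step 5: Apply to 'S' (y = 18): D(18) = 21 * (18 - 10) mod 26 = 21 * 8 mod 26 = 12 -> 'M'.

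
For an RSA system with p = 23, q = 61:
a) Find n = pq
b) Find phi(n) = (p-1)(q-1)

Step 1: n = p * q = 23 * 61 = 1403.
Step 2: phi(n) = (p-1)(q-1) = 22 * 60 = 1320.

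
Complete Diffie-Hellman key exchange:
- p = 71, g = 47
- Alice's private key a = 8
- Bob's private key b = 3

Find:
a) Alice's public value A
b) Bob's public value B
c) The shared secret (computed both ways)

Step 1: A = g^a mod p = 47^8 mod 71 = 49.
Step 2: B = g^b mod p = 47^3 mod 71 = 21.
Step 3: Alice computes s = B^a mod p = 21^8 mod 71 = 2.
Step 4: Bob computes s = A^b mod p = 49^3 mod 71 = 2.
Both sides agree: shared secret = 2.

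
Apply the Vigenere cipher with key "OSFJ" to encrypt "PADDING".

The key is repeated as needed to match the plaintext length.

Step 1: Repeat key to match plaintext length:
  Plaintext: PADDING
  Key:       OSFJOSF
Step 2: Encrypt each letter:
  P(15) + O(14) = (15+14) mod 26 = 3 = D
  A(0) + S(18) = (0+18) mod 26 = 18 = S
  D(3) + F(5) = (3+5) mod 26 = 8 = I
  D(3) + J(9) = (3+9) mod 26 = 12 = M
  I(8) + O(14) = (8+14) mod 26 = 22 = W
  N(13) + S(18) = (13+18) mod 26 = 5 = F
  G(6) + F(5) = (6+5) mod 26 = 11 = L
Ciphertext: DSIMWFL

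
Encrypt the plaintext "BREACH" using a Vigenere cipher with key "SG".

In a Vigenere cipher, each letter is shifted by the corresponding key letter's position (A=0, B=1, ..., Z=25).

Step 1: Repeat key to match plaintext length:
  Plaintext: BREACH
  Key:       SGSGSG
Step 2: Encrypt each letter:
  B(1) + S(18) = (1+18) mod 26 = 19 = T
  R(17) + G(6) = (17+6) mod 26 = 23 = X
  E(4) + S(18) = (4+18) mod 26 = 22 = W
  A(0) + G(6) = (0+6) mod 26 = 6 = G
  C(2) + S(18) = (2+18) mod 26 = 20 = U
  H(7) + G(6) = (7+6) mod 26 = 13 = N
Ciphertext: TXWGUN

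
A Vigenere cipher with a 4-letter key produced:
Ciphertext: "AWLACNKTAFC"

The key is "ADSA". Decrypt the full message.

Step 1: Key 'ADSA' has length 4. Extended key: ADSAADSAADS
Step 2: Decrypt each position:
  A(0) - A(0) = 0 = A
  W(22) - D(3) = 19 = T
  L(11) - S(18) = 19 = T
  A(0) - A(0) = 0 = A
  C(2) - A(0) = 2 = C
  N(13) - D(3) = 10 = K
  K(10) - S(18) = 18 = S
  T(19) - A(0) = 19 = T
  A(0) - A(0) = 0 = A
  F(5) - D(3) = 2 = C
  C(2) - S(18) = 10 = K
Plaintext: ATTACKSTACK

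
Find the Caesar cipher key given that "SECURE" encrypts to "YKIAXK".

Step 1: Compare first letters: S (position 18) -> Y (position 24).
Step 2: Shift = (24 - 18) mod 26 = 6.
The shift value is 6.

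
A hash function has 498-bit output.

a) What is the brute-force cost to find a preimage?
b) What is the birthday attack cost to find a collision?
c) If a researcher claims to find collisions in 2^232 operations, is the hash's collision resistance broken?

Step 1: Preimage resistance requires brute-force of 2^498 operations.
Step 2: Collision resistance (birthday bound) = 2^(498/2) = 2^249.
Step 3: The claimed attack costs 2^232 operations.
Step 4: Since 2^232 < 2^249, the claimed attack beats the generic birthday bound, so collision resistance is broken.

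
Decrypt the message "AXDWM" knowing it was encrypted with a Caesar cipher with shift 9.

Step 1: Reverse the shift by subtracting 9 from each letter position.
  A (position 0) -> position (0-9) mod 26 = 17 -> R
  X (position 23) -> position (23-9) mod 26 = 14 -> O
  D (position 3) -> position (3-9) mod 26 = 20 -> U
  W (position 22) -> position (22-9) mod 26 = 13 -> N
  M (position 12) -> position (12-9) mod 26 = 3 -> D
Decrypted message: ROUND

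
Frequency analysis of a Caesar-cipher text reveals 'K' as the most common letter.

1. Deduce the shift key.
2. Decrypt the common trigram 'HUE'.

Step 1: In English, 'E' is the most frequent letter (12.7%).
Step 2: The most frequent ciphertext letter is 'K' (position 10).
Step 3: Shift = (10 - 4) mod 26 = 6.
Step 4: Decrypt 'HUE' by shifting back 6:
  H -> B
  U -> O
  E -> Y
Step 5: 'HUE' decrypts to 'BOY'.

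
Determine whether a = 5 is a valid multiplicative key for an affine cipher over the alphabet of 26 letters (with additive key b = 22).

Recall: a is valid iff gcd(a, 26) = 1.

Step 1: Compute gcd(5, 26).
Step 2: gcd(5, 26) = 1.
Since gcd = 1, 5 is coprime with 26, so it is a valid key.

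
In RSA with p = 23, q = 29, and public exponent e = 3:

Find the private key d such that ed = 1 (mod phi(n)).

Step 1: n = 23 * 29 = 667.
Step 2: phi(n) = 22 * 28 = 616.
Step 3: Find d such that 3 * d = 1 (mod 616).
Step 4: d = 3^(-1) mod 616 = 411.
Verification: 3 * 411 = 1233 = 2 * 616 + 1.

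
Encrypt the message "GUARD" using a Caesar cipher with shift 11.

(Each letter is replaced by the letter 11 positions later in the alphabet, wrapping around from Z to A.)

Step 1: For each letter, shift forward by 11 positions (mod 26).
  G (position 6) -> position (6+11) mod 26 = 17 -> R
  U (position 20) -> position (20+11) mod 26 = 5 -> F
  A (position 0) -> position (0+11) mod 26 = 11 -> L
  R (position 17) -> position (17+11) mod 26 = 2 -> C
  D (position 3) -> position (3+11) mod 26 = 14 -> O
Result: RFLCO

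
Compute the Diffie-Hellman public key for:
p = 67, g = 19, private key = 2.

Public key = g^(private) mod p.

Step 1: A = g^a mod p = 19^2 mod 67.
  19^1 mod 67 = 19
  19^2 mod 67 = (19 * 19) mod 67 = 26
Result: A = 26.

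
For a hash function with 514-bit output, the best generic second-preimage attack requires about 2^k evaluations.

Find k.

Step 1: The hash has a 514-bit output.
Step 2: Second-preimage resistance means: given a specific input x, it should be infeasible to find a different y with h(y) = h(x).
With a 514-bit output, a generic search for a second preimage costs about 2^514 evaluations (each trial matches the fixed target with probability 2^-514).
Step 3: Security level = 514 bits.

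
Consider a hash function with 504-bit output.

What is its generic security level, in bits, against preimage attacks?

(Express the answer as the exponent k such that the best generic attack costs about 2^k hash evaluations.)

Step 1: The hash has a 504-bit output.
Step 2: Preimage resistance means: given a digest h(x), it should be infeasible to find any input that hashes to it.
With a 504-bit output there are 2^504 possible digests, so a generic brute-force preimage search costs about 2^504 evaluations.
Step 3: Security level = 504 bits.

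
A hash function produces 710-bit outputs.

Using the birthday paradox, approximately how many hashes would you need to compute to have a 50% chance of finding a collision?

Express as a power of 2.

Step 1: The birthday paradox gives collision probability ~50% after sqrt(2^n) = 2^(n/2) hashes.
Step 2: For 710-bit output: 2^(710/2) = 2^355.
Step 3: Approximately 2^355 hash computations needed.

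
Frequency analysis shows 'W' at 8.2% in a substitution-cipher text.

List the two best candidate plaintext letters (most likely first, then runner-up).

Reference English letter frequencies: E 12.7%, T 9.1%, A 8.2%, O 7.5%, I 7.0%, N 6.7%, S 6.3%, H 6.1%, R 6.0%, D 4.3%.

Step 1: Observed frequency of 'W' is 8.2%.
Step 2: Compute distances to each reference frequency and sort:
  A (8.2%): difference = 0.0% <-- BEST
  O (7.5%): difference = 0.7% <-- RUNNER-UP
  T (9.1%): difference = 0.9%
  I (7.0%): difference = 1.2%
  N (6.7%): difference = 1.5%
Step 3: Most likely is 'A' (8.2%, diff 0.0%); second most likely is 'O' (7.5%, diff 0.7%).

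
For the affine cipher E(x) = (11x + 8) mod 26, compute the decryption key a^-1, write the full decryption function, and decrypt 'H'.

Step 1: Find a^-1, the modular inverse of 11 mod 26.
Step 2: We need 11 * a^-1 = 1 (mod 26).
Step 3: 11 * 19 = 209 = 8 * 26 + 1, so a^-1 = 19.
Step 4: D(y) = 19(y - 8) mod 26.
Step 5: Apply to 'H' (y = 7): D(7) = 19 * (7 - 8) mod 26 = 19 * -1 mod 26 = 7 -> 'H'.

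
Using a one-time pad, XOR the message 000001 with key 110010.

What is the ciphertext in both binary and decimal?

Step 1: Write out the XOR operation bit by bit:
  Message: 000001
  Key:     110010
  XOR:     110011
Step 2: Convert to decimal: 110011 = 51.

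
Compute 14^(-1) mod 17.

Step 1: We need x such that 14 * x = 1 (mod 17).
Step 2: Using the extended Euclidean algorithm or trial:
  14 * 11 = 154 = 9 * 17 + 1.
Step 3: Since 154 mod 17 = 1, the inverse is x = 11.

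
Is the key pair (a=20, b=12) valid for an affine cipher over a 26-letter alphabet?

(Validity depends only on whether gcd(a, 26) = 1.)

Step 1: Compute gcd(20, 26).
Step 2: gcd(20, 26) = 2.
Since gcd = 2 != 1, 20 shares a common factor with 26, so it cannot be used.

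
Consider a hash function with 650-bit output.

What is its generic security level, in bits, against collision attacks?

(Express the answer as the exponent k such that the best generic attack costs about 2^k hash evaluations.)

Step 1: The hash has a 650-bit output.
Step 2: Collision resistance means it should be infeasible to find any x != y with h(x) = h(y).
By the birthday bound, a generic collision search succeeds after about sqrt(2^650) = 2^(650/2) = 2^325 evaluations.
Step 3: Security level = 325 bits.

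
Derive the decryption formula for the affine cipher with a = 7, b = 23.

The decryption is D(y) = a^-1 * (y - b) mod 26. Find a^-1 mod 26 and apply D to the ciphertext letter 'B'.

Step 1: Find a^-1, the modular inverse of 7 mod 26.
Step 2: We need 7 * a^-1 = 1 (mod 26).
Step 3: 7 * 15 = 105 = 4 * 26 + 1, so a^-1 = 15.
Step 4: D(y) = 15(y - 23) mod 26.
Step 5: Apply to 'B' (y = 1): D(1) = 15 * (1 - 23) mod 26 = 15 * -22 mod 26 = 8 -> 'I'.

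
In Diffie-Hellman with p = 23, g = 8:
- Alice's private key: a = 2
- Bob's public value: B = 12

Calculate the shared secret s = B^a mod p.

Step 1: s = B^a mod p = 12^2 mod 23.
  12^1 mod 23 = 12
  12^2 mod 23 = (12 * 12) mod 23 = 6
Result: shared secret = 6.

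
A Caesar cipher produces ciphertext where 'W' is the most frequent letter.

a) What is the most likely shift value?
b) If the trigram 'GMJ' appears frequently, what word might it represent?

Step 1: In English, 'E' is the most frequent letter (12.7%).
Step 2: The most frequent ciphertext letter is 'W' (position 22).
Step 3: Shift = (22 - 4) mod 26 = 18.
Step 4: Decrypt 'GMJ' by shifting back 18:
  G -> O
  M -> U
  J -> R
Step 5: 'GMJ' decrypts to 'OUR'.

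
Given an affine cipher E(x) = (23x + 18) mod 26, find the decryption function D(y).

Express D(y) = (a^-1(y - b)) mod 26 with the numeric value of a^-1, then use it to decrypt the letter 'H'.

Step 1: Find a^-1, the modular inverse of 23 mod 26.
Step 2: We need 23 * a^-1 = 1 (mod 26).
Step 3: 23 * 17 = 391 = 15 * 26 + 1, so a^-1 = 17.
Step 4: D(y) = 17(y - 18) mod 26.
Step 5: Apply to 'H' (y = 7): D(7) = 17 * (7 - 18) mod 26 = 17 * -11 mod 26 = 21 -> 'V'.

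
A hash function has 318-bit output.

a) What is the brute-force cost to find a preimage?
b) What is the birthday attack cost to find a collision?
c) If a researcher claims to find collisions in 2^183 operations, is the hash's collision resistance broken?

Step 1: Preimage resistance requires brute-force of 2^318 operations.
Step 2: Collision resistance (birthday bound) = 2^(318/2) = 2^159.
Step 3: The claimed attack costs 2^183 operations.
Step 4: Since 2^183 >= 2^159, the claimed attack is no faster than the generic birthday attack, so this does not break collision resistance.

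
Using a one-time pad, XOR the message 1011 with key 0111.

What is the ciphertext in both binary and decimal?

Step 1: Write out the XOR operation bit by bit:
  Message: 1011
  Key:     0111
  XOR:     1100
Step 2: Convert to decimal: 1100 = 12.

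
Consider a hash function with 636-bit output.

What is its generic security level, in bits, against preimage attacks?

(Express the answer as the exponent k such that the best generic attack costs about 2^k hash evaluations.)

Step 1: The hash has a 636-bit output.
Step 2: Preimage resistance means: given a digest h(x), it should be infeasible to find any input that hashes to it.
With a 636-bit output there are 2^636 possible digests, so a generic brute-force preimage search costs about 2^636 evaluations.
Step 3: Security level = 636 bits.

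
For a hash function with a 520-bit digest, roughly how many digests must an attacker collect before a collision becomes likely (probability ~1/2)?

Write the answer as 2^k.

Step 1: The birthday paradox gives collision probability ~50% after sqrt(2^n) = 2^(n/2) hashes.
Step 2: For 520-bit output: 2^(520/2) = 2^260.
Step 3: Approximately 2^260 hash computations needed.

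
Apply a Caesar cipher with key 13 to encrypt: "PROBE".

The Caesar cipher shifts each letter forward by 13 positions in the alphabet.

Step 1: For each letter, shift forward by 13 positions (mod 26).
  P (position 15) -> position (15+13) mod 26 = 2 -> C
  R (position 17) -> position (17+13) mod 26 = 4 -> E
  O (position 14) -> position (14+13) mod 26 = 1 -> B
  B (position 1) -> position (1+13) mod 26 = 14 -> O
  E (position 4) -> position (4+13) mod 26 = 17 -> R
Result: CEBOR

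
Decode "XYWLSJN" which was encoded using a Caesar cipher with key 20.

Step 1: Reverse the shift by subtracting 20 from each letter position.
  X (position 23) -> position (23-20) mod 26 = 3 -> D
  Y (position 24) -> position (24-20) mod 26 = 4 -> E
  W (position 22) -> position (22-20) mod 26 = 2 -> C
  L (position 11) -> position (11-20) mod 26 = 17 -> R
  S (position 18) -> position (18-20) mod 26 = 24 -> Y
  J (position 9) -> position (9-20) mod 26 = 15 -> P
  N (position 13) -> position (13-20) mod 26 = 19 -> T
Decrypted message: DECRYPT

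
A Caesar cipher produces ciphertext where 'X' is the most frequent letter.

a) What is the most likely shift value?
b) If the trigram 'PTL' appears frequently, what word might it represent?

Step 1: In English, 'E' is the most frequent letter (12.7%).
Step 2: The most frequent ciphertext letter is 'X' (position 23).
Step 3: Shift = (23 - 4) mod 26 = 19.
Step 4: Decrypt 'PTL' by shifting back 19:
  P -> W
  T -> A
  L -> S
Step 5: 'PTL' decrypts to 'WAS'.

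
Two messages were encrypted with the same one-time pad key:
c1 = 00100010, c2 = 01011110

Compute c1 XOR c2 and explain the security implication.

Step 1: c1 XOR c2 = (m1 XOR k) XOR (m2 XOR k).
Step 2: By XOR associativity/commutativity: = m1 XOR m2 XOR k XOR k = m1 XOR m2.
Step 3: 00100010 XOR 01011110 = 01111100 = 124.
Step 4: The key cancels out! An attacker learns m1 XOR m2 = 124, revealing the relationship between plaintexts.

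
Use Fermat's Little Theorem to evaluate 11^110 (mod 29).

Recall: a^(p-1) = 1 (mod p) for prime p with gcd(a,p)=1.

Step 1: Since 29 is prime, by Fermat's Little Theorem: 11^28 = 1 (mod 29).
Step 2: Reduce exponent: 110 mod 28 = 26.
Step 3: So 11^110 = 11^26 (mod 29).
Step 4: 11^26 mod 29 = 6.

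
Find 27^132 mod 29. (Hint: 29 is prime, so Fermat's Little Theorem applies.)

Step 1: Since 29 is prime, by Fermat's Little Theorem: 27^28 = 1 (mod 29).
Step 2: Reduce exponent: 132 mod 28 = 20.
Step 3: So 27^132 = 27^20 (mod 29).
Step 4: 27^20 mod 29 = 23.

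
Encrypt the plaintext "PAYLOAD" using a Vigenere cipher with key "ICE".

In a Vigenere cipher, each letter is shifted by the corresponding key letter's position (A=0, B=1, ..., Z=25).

Step 1: Repeat key to match plaintext length:
  Plaintext: PAYLOAD
  Key:       ICEICEI
Step 2: Encrypt each letter:
  P(15) + I(8) = (15+8) mod 26 = 23 = X
  A(0) + C(2) = (0+2) mod 26 = 2 = C
  Y(24) + E(4) = (24+4) mod 26 = 2 = C
  L(11) + I(8) = (11+8) mod 26 = 19 = T
  O(14) + C(2) = (14+2) mod 26 = 16 = Q
  A(0) + E(4) = (0+4) mod 26 = 4 = E
  D(3) + I(8) = (3+8) mod 26 = 11 = L
Ciphertext: XCCTQEL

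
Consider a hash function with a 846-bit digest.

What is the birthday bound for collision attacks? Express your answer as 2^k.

Step 1: The birthday paradox gives collision probability ~50% after sqrt(2^n) = 2^(n/2) hashes.
Step 2: For 846-bit output: 2^(846/2) = 2^423.
Step 3: Approximately 2^423 hash computations needed.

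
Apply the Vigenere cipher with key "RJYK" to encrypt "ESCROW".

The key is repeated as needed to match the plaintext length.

Step 1: Repeat key to match plaintext length:
  Plaintext: ESCROW
  Key:       RJYKRJ
Step 2: Encrypt each letter:
  E(4) + R(17) = (4+17) mod 26 = 21 = V
  S(18) + J(9) = (18+9) mod 26 = 1 = B
  C(2) + Y(24) = (2+24) mod 26 = 0 = A
  R(17) + K(10) = (17+10) mod 26 = 1 = B
  O(14) + R(17) = (14+17) mod 26 = 5 = F
  W(22) + J(9) = (22+9) mod 26 = 5 = F
Ciphertext: VBABFF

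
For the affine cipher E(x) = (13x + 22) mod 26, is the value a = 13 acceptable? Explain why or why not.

Step 1: Compute gcd(13, 26).
Step 2: gcd(13, 26) = 13.
Since gcd = 13 != 1, 13 shares a common factor with 26, so it cannot be used.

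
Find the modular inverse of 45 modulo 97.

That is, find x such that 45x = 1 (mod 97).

Step 1: We need x such that 45 * x = 1 (mod 97).
Step 2: Using the extended Euclidean algorithm or trial:
  45 * 69 = 3105 = 32 * 97 + 1.
Step 3: Since 3105 mod 97 = 1, the inverse is x = 69.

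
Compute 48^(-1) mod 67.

Step 1: We need x such that 48 * x = 1 (mod 67).
Step 2: Using the extended Euclidean algorithm or trial:
  48 * 7 = 336 = 5 * 67 + 1.
Step 3: Since 336 mod 67 = 1, the inverse is x = 7.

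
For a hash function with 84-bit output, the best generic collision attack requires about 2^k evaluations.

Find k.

Step 1: The hash has a 84-bit output.
Step 2: Collision resistance means it should be infeasible to find any x != y with h(x) = h(y).
By the birthday bound, a generic collision search succeeds after about sqrt(2^84) = 2^(84/2) = 2^42 evaluations.
Step 3: Security level = 42 bits.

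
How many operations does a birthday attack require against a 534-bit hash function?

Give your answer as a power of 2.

Step 1: The birthday paradox gives collision probability ~50% after sqrt(2^n) = 2^(n/2) hashes.
Step 2: For 534-bit output: 2^(534/2) = 2^267.
Step 3: Approximately 2^267 hash computations needed.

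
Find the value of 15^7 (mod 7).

Step 1: Compute 15^7 mod 7 step by step, reducing modulo 7 at each step.
  15^1 mod 7 = 1
  15^2 mod 7 = (1 * 15) mod 7 = 1
  15^3 mod 7 = (1 * 15) mod 7 = 1
  15^4 mod 7 = (1 * 15) mod 7 = 1
  15^5 mod 7 = (1 * 15) mod 7 = 1
  15^6 mod 7 = (1 * 15) mod 7 = 1
  15^7 mod 7 = (1 * 15) mod 7 = 1
Step 2: Result = 1.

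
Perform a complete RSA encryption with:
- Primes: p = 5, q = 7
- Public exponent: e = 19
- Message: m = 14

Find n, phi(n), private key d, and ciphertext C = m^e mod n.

Step 1: n = 5 * 7 = 35.
Step 2: phi(n) = (5-1)(7-1) = 4 * 6 = 24.
Step 3: Find d = 19^(-1) mod 24 = 19.
  Verify: 19 * 19 = 361 = 1 (mod 24).
Step 4: C = 14^19 mod 35 = 14.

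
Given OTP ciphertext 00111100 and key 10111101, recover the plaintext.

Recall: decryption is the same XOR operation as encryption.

Step 1: XOR ciphertext with key:
  Ciphertext: 00111100
  Key:        10111101
  XOR:        10000001
Step 2: Plaintext = 10000001 = 129 in decimal.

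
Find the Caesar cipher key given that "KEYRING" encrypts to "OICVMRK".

Step 1: Compare first letters: K (position 10) -> O (position 14).
Step 2: Shift = (14 - 10) mod 26 = 4.
The shift value is 4.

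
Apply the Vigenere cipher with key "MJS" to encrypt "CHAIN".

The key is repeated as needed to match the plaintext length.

Step 1: Repeat key to match plaintext length:
  Plaintext: CHAIN
  Key:       MJSMJ
Step 2: Encrypt each letter:
  C(2) + M(12) = (2+12) mod 26 = 14 = O
  H(7) + J(9) = (7+9) mod 26 = 16 = Q
  A(0) + S(18) = (0+18) mod 26 = 18 = S
  I(8) + M(12) = (8+12) mod 26 = 20 = U
  N(13) + J(9) = (13+9) mod 26 = 22 = W
Ciphertext: OQSUW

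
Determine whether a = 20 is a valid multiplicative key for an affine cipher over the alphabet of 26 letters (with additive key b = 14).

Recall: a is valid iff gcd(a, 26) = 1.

Step 1: Compute gcd(20, 26).
Step 2: gcd(20, 26) = 2.
Since gcd = 2 != 1, 20 shares a common factor with 26, so it cannot be used.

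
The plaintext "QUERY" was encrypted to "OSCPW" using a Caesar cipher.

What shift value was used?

Step 1: Compare first letters: Q (position 16) -> O (position 14).
Step 2: Shift = (14 - 16) mod 26 = 24.
The shift value is 24.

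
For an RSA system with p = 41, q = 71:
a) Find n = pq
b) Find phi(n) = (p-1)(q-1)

Step 1: n = p * q = 41 * 71 = 2911.
Step 2: phi(n) = (p-1)(q-1) = 40 * 70 = 2800.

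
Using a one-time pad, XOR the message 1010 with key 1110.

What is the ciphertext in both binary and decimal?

Step 1: Write out the XOR operation bit by bit:
  Message: 1010
  Key:     1110
  XOR:     0100
Step 2: Convert to decimal: 0100 = 4.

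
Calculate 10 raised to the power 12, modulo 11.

Step 1: Compute 10^12 mod 11 step by step, reducing modulo 11 at each step.
  10^1 mod 11 = 10
  10^2 mod 11 = (10 * 10) mod 11 = 1
  10^3 mod 11 = (1 * 10) mod 11 = 10
  10^4 mod 11 = (10 * 10) mod 11 = 1
  10^5 mod 11 = (1 * 10) mod 11 = 10
  10^6 mod 11 = (10 * 10) mod 11 = 1
  10^7 mod 11 = (1 * 10) mod 11 = 10
  10^8 mod 11 = (10 * 10) mod 11 = 1
  10^9 mod 11 = (1 * 10) mod 11 = 10
  10^10 mod 11 = (10 * 10) mod 11 = 1
  10^11 mod 11 = (1 * 10) mod 11 = 10
  10^12 mod 11 = (10 * 10) mod 11 = 1
Step 2: Result = 1.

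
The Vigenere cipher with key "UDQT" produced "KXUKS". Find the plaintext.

Step 1: Extend key: UDQTU
Step 2: Decrypt each letter (c - k) mod 26:
  K(10) - U(20) = (10-20) mod 26 = 16 = Q
  X(23) - D(3) = (23-3) mod 26 = 20 = U
  U(20) - Q(16) = (20-16) mod 26 = 4 = E
  K(10) - T(19) = (10-19) mod 26 = 17 = R
  S(18) - U(20) = (18-20) mod 26 = 24 = Y
Plaintext: QUERY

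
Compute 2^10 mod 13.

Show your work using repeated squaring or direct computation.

Step 1: Compute 2^10 mod 13 step by step, reducing modulo 13 at each step.
  2^1 mod 13 = 2
  2^2 mod 13 = (2 * 2) mod 13 = 4
  2^3 mod 13 = (4 * 2) mod 13 = 8
  2^4 mod 13 = (8 * 2) mod 13 = 3
  2^5 mod 13 = (3 * 2) mod 13 = 6
  2^6 mod 13 = (6 * 2) mod 13 = 12
  2^7 mod 13 = (12 * 2) mod 13 = 11
  2^8 mod 13 = (11 * 2) mod 13 = 9
  2^9 mod 13 = (9 * 2) mod 13 = 5
  2^10 mod 13 = (5 * 2) mod 13 = 10
Step 2: Result = 10.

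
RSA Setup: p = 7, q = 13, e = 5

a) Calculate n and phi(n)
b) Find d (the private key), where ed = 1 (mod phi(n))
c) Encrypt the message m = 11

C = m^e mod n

Step 1: n = 7 * 13 = 91.
Step 2: phi(n) = (7-1)(13-1) = 6 * 12 = 72.
Step 3: Find d = 5^(-1) mod 72 = 29.
  Verify: 5 * 29 = 145 = 1 (mod 72).
Step 4: C = 11^5 mod 91 = 72.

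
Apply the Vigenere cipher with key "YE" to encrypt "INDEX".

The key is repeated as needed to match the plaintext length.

Step 1: Repeat key to match plaintext length:
  Plaintext: INDEX
  Key:       YEYEY
Step 2: Encrypt each letter:
  I(8) + Y(24) = (8+24) mod 26 = 6 = G
  N(13) + E(4) = (13+4) mod 26 = 17 = R
  D(3) + Y(24) = (3+24) mod 26 = 1 = B
  E(4) + E(4) = (4+4) mod 26 = 8 = I
  X(23) + Y(24) = (23+24) mod 26 = 21 = V
Ciphertext: GRBIV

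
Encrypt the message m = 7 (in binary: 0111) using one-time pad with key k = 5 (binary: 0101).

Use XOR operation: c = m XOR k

Step 1: Write out the XOR operation bit by bit:
  Message: 0111
  Key:     0101
  XOR:     0010
Step 2: Convert to decimal: 0010 = 2.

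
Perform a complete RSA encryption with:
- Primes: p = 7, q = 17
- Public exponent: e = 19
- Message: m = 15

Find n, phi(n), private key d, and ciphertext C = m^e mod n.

Step 1: n = 7 * 17 = 119.
Step 2: phi(n) = (7-1)(17-1) = 6 * 16 = 96.
Step 3: Find d = 19^(-1) mod 96 = 91.
  Verify: 19 * 91 = 1729 = 1 (mod 96).
Step 4: C = 15^19 mod 119 = 43.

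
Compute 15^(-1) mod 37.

Step 1: We need x such that 15 * x = 1 (mod 37).
Step 2: Using the extended Euclidean algorithm or trial:
  15 * 5 = 75 = 2 * 37 + 1.
Step 3: Since 75 mod 37 = 1, the inverse is x = 5.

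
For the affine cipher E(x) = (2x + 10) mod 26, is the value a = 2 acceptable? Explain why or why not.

Step 1: Compute gcd(2, 26).
Step 2: gcd(2, 26) = 2.
Since gcd = 2 != 1, 2 shares a common factor with 26, so it cannot be used.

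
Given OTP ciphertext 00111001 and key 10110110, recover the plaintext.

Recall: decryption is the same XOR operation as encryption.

Step 1: XOR ciphertext with key:
  Ciphertext: 00111001
  Key:        10110110
  XOR:        10001111
Step 2: Plaintext = 10001111 = 143 in decimal.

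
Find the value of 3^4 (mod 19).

Step 1: Compute 3^4 mod 19 step by step, reducing modulo 19 at each step.
  3^1 mod 19 = 3
  3^2 mod 19 = (3 * 3) mod 19 = 9
  3^3 mod 19 = (9 * 3) mod 19 = 8
  3^4 mod 19 = (8 * 3) mod 19 = 5
Step 2: Result = 5.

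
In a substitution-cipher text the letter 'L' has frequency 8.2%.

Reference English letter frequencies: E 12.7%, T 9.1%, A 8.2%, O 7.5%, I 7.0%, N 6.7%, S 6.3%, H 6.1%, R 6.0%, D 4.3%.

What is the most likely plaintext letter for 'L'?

Step 1: The observed frequency is 8.2%.
Step 2: Compare with English frequencies:
  E: 12.7% (difference: 4.5%)
  T: 9.1% (difference: 0.9%)
  A: 8.2% (difference: 0.0%) <-- closest
  O: 7.5% (difference: 0.7%)
  I: 7.0% (difference: 1.2%)
  N: 6.7% (difference: 1.5%)
  S: 6.3% (difference: 1.9%)
  H: 6.1% (difference: 2.1%)
  R: 6.0% (difference: 2.2%)
  D: 4.3% (difference: 3.9%)
Step 3: 'L' most likely represents 'A' (frequency 8.2%).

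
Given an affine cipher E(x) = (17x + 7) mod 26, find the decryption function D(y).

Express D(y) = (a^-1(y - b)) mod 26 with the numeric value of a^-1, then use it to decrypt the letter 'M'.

Step 1: Find a^-1, the modular inverse of 17 mod 26.
Step 2: We need 17 * a^-1 = 1 (mod 26).
Step 3: 17 * 23 = 391 = 15 * 26 + 1, so a^-1 = 23.
Step 4: D(y) = 23(y - 7) mod 26.
Step 5: Apply to 'M' (y = 12): D(12) = 23 * (12 - 7) mod 26 = 23 * 5 mod 26 = 11 -> 'L'.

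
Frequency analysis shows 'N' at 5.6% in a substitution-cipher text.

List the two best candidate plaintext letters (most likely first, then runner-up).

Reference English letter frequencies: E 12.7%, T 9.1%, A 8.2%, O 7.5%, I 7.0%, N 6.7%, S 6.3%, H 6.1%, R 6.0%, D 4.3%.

Step 1: Observed frequency of 'N' is 5.6%.
Step 2: Compute distances to each reference frequency and sort:
  R (6.0%): difference = 0.4% <-- BEST
  H (6.1%): difference = 0.5% <-- RUNNER-UP
  S (6.3%): difference = 0.7%
  N (6.7%): difference = 1.1%
  D (4.3%): difference = 1.3%
Step 3: Most likely is 'R' (6.0%, diff 0.4%); second most likely is 'H' (6.1%, diff 0.5%).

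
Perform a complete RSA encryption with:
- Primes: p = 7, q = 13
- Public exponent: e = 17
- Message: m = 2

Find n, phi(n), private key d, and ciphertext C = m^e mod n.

Step 1: n = 7 * 13 = 91.
Step 2: phi(n) = (7-1)(13-1) = 6 * 12 = 72.
Step 3: Find d = 17^(-1) mod 72 = 17.
  Verify: 17 * 17 = 289 = 1 (mod 72).
Step 4: C = 2^17 mod 91 = 32.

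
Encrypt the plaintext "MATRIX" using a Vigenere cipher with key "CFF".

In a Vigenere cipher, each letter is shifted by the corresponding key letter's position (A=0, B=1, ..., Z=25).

Step 1: Repeat key to match plaintext length:
  Plaintext: MATRIX
  Key:       CFFCFF
Step 2: Encrypt each letter:
  M(12) + C(2) = (12+2) mod 26 = 14 = O
  A(0) + F(5) = (0+5) mod 26 = 5 = F
  T(19) + F(5) = (19+5) mod 26 = 24 = Y
  R(17) + C(2) = (17+2) mod 26 = 19 = T
  I(8) + F(5) = (8+5) mod 26 = 13 = N
  X(23) + F(5) = (23+5) mod 26 = 2 = C
Ciphertext: OFYTNC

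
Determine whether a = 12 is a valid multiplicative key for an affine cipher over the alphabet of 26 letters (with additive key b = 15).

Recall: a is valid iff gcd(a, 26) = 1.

Step 1: Compute gcd(12, 26).
Step 2: gcd(12, 26) = 2.
Since gcd = 2 != 1, 12 shares a common factor with 26, so it cannot be used.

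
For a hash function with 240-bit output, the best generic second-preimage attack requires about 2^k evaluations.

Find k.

Step 1: The hash has a 240-bit output.
Step 2: Second-preimage resistance means: given a specific input x, it should be infeasible to find a different y with h(y) = h(x).
With a 240-bit output, a generic search for a second preimage costs about 2^240 evaluations (each trial matches the fixed target with probability 2^-240).
Step 3: Security level = 240 bits.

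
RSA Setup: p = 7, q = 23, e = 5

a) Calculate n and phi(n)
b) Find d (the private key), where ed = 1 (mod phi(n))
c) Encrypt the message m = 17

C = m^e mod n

Step 1: n = 7 * 23 = 161.
Step 2: phi(n) = (7-1)(23-1) = 6 * 22 = 132.
Step 3: Find d = 5^(-1) mod 132 = 53.
  Verify: 5 * 53 = 265 = 1 (mod 132).
Step 4: C = 17^5 mod 161 = 159.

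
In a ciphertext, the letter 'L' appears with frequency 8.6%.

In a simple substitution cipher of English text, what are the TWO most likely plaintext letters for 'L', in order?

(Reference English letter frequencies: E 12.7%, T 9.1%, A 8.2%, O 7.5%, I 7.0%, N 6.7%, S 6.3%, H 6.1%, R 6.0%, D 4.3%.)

Step 1: Observed frequency of 'L' is 8.6%.
Step 2: Compute distances to each reference frequency and sort:
  A (8.2%): difference = 0.4% <-- BEST
  T (9.1%): difference = 0.5% <-- RUNNER-UP
  O (7.5%): difference = 1.1%
  I (7.0%): difference = 1.6%
  N (6.7%): difference = 1.9%
Step 3: Most likely is 'A' (8.2%, diff 0.4%); second most likely is 'T' (9.1%, diff 0.5%).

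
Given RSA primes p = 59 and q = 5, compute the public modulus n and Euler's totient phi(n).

Step 1: n = p * q = 59 * 5 = 295.
Step 2: phi(n) = (p-1)(q-1) = 58 * 4 = 232.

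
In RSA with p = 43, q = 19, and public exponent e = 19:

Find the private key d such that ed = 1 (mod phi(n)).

Step 1: n = 43 * 19 = 817.
Step 2: phi(n) = 42 * 18 = 756.
Step 3: Find d such that 19 * d = 1 (mod 756).
Step 4: d = 19^(-1) mod 756 = 199.
Verification: 19 * 199 = 3781 = 5 * 756 + 1.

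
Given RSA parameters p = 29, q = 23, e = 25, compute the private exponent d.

Step 1: n = 29 * 23 = 667.
Step 2: phi(n) = 28 * 22 = 616.
Step 3: Find d such that 25 * d = 1 (mod 616).
Step 4: d = 25^(-1) mod 616 = 345.
Verification: 25 * 345 = 8625 = 14 * 616 + 1.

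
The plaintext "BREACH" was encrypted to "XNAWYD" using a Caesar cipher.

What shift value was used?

Step 1: Compare first letters: B (position 1) -> X (position 23).
Step 2: Shift = (23 - 1) mod 26 = 22.
The shift value is 22.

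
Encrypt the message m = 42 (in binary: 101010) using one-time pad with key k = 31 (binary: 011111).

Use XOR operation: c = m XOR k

Step 1: Write out the XOR operation bit by bit:
  Message: 101010
  Key:     011111
  XOR:     110101
Step 2: Convert to decimal: 110101 = 53.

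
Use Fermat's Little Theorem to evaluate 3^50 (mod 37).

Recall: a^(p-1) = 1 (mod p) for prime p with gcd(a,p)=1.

Step 1: Since 37 is prime, by Fermat's Little Theorem: 3^36 = 1 (mod 37).
Step 2: Reduce exponent: 50 mod 36 = 14.
Step 3: So 3^50 = 3^14 (mod 37).
Step 4: 3^14 mod 37 = 16.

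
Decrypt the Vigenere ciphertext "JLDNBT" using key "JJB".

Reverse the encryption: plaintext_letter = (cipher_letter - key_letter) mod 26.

Step 1: Extend key: JJBJJB
Step 2: Decrypt each letter (c - k) mod 26:
  J(9) - J(9) = (9-9) mod 26 = 0 = A
  L(11) - J(9) = (11-9) mod 26 = 2 = C
  D(3) - B(1) = (3-1) mod 26 = 2 = C
  N(13) - J(9) = (13-9) mod 26 = 4 = E
  B(1) - J(9) = (1-9) mod 26 = 18 = S
  T(19) - B(1) = (19-1) mod 26 = 18 = S
Plaintext: ACCESS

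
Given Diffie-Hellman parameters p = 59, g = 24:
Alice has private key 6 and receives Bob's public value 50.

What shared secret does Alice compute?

Step 1: s = B^a mod p = 50^6 mod 59.
  50^1 mod 59 = 50
  50^2 mod 59 = (50 * 50) mod 59 = 22
  50^3 mod 59 = (22 * 50) mod 59 = 38
  50^4 mod 59 = (38 * 50) mod 59 = 12
  50^5 mod 59 = (12 * 50) mod 59 = 10
  50^6 mod 59 = (10 * 50) mod 59 = 28
Result: shared secret = 28.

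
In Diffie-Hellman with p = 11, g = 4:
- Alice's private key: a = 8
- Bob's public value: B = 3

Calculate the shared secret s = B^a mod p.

Step 1: s = B^a mod p = 3^8 mod 11.
  3^1 mod 11 = 3
  3^2 mod 11 = (3 * 3) mod 11 = 9
  3^3 mod 11 = (9 * 3) mod 11 = 5
  3^4 mod 11 = (5 * 3) mod 11 = 4
  3^5 mod 11 = (4 * 3) mod 11 = 1
  3^6 mod 11 = (1 * 3) mod 11 = 3
  3^7 mod 11 = (3 * 3) mod 11 = 9
  3^8 mod 11 = (9 * 3) mod 11 = 5
Result: shared secret = 5.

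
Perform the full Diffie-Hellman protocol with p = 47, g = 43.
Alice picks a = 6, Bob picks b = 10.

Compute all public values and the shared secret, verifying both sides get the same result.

Step 1: A = g^a mod p = 43^6 mod 47 = 7.
Step 2: B = g^b mod p = 43^10 mod 47 = 6.
Step 3: Alice computes s = B^a mod p = 6^6 mod 47 = 32.
Step 4: Bob computes s = A^b mod p = 7^10 mod 47 = 32.
Both sides agree: shared secret = 32.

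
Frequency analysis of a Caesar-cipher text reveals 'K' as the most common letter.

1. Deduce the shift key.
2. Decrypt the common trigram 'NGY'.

Step 1: In English, 'E' is the most frequent letter (12.7%).
Step 2: The most frequent ciphertext letter is 'K' (position 10).
Step 3: Shift = (10 - 4) mod 26 = 6.
Step 4: Decrypt 'NGY' by shifting back 6:
  N -> H
  G -> A
  Y -> S
Step 5: 'NGY' decrypts to 'HAS'.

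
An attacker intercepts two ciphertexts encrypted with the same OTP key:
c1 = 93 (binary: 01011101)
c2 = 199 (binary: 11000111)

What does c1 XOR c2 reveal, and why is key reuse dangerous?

Step 1: c1 XOR c2 = (m1 XOR k) XOR (m2 XOR k).
Step 2: By XOR associativity/commutativity: = m1 XOR m2 XOR k XOR k = m1 XOR m2.
Step 3: 01011101 XOR 11000111 = 10011010 = 154.
Step 4: The key cancels out! An attacker learns m1 XOR m2 = 154, revealing the relationship between plaintexts.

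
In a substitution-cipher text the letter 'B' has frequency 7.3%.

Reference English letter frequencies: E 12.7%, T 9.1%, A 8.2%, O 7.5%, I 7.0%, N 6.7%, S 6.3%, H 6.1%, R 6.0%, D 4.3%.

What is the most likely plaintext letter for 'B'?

Step 1: The observed frequency is 7.3%.
Step 2: Compare with English frequencies:
  E: 12.7% (difference: 5.4%)
  T: 9.1% (difference: 1.8%)
  A: 8.2% (difference: 0.9%)
  O: 7.5% (difference: 0.2%) <-- closest
  I: 7.0% (difference: 0.3%)
  N: 6.7% (difference: 0.6%)
  S: 6.3% (difference: 1.0%)
  H: 6.1% (difference: 1.2%)
  R: 6.0% (difference: 1.3%)
  D: 4.3% (difference: 3.0%)
Step 3: 'B' most likely represents 'O' (frequency 7.5%).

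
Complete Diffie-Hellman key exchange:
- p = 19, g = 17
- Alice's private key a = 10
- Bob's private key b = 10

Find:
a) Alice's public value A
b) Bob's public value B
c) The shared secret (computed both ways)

Step 1: A = g^a mod p = 17^10 mod 19 = 17.
Step 2: B = g^b mod p = 17^10 mod 19 = 17.
Step 3: Alice computes s = B^a mod p = 17^10 mod 19 = 17.
Step 4: Bob computes s = A^b mod p = 17^10 mod 19 = 17.
Both sides agree: shared secret = 17.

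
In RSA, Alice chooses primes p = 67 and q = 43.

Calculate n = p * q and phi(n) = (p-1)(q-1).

Step 1: n = p * q = 67 * 43 = 2881.
Step 2: phi(n) = (p-1)(q-1) = 66 * 42 = 2772.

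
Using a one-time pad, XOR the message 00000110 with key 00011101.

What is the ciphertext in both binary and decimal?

Step 1: Write out the XOR operation bit by bit:
  Message: 00000110
  Key:     00011101
  XOR:     00011011
Step 2: Convert to decimal: 00011011 = 27.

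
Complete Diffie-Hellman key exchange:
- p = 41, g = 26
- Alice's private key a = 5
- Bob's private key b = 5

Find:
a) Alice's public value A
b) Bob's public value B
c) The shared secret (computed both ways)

Step 1: A = g^a mod p = 26^5 mod 41 = 27.
Step 2: B = g^b mod p = 26^5 mod 41 = 27.
Step 3: Alice computes s = B^a mod p = 27^5 mod 41 = 14.
Step 4: Bob computes s = A^b mod p = 27^5 mod 41 = 14.
Both sides agree: shared secret = 14.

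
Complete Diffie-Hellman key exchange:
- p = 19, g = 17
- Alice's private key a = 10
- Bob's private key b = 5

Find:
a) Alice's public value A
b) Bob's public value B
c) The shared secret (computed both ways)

Step 1: A = g^a mod p = 17^10 mod 19 = 17.
Step 2: B = g^b mod p = 17^5 mod 19 = 6.
Step 3: Alice computes s = B^a mod p = 6^10 mod 19 = 6.
Step 4: Bob computes s = A^b mod p = 17^5 mod 19 = 6.
Both sides agree: shared secret = 6.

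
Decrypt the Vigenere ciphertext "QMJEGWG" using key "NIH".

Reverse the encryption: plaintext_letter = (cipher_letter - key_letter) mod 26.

Step 1: Extend key: NIHNIHN
Step 2: Decrypt each letter (c - k) mod 26:
  Q(16) - N(13) = (16-13) mod 26 = 3 = D
  M(12) - I(8) = (12-8) mod 26 = 4 = E
  J(9) - H(7) = (9-7) mod 26 = 2 = C
  E(4) - N(13) = (4-13) mod 26 = 17 = R
  G(6) - I(8) = (6-8) mod 26 = 24 = Y
  W(22) - H(7) = (22-7) mod 26 = 15 = P
  G(6) - N(13) = (6-13) mod 26 = 19 = T
Plaintext: DECRYPT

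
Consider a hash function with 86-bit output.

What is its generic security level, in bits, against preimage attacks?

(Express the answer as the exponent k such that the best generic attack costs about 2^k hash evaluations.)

Step 1: The hash has a 86-bit output.
Step 2: Preimage resistance means: given a digest h(x), it should be infeasible to find any input that hashes to it.
With a 86-bit output there are 2^86 possible digests, so a generic brute-force preimage search costs about 2^86 evaluations.
Step 3: Security level = 86 bits.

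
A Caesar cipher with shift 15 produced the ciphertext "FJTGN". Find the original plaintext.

Step 1: Reverse the shift by subtracting 15 from each letter position.
  F (position 5) -> position (5-15) mod 26 = 16 -> Q
  J (position 9) -> position (9-15) mod 26 = 20 -> U
  T (position 19) -> position (19-15) mod 26 = 4 -> E
  G (position 6) -> position (6-15) mod 26 = 17 -> R
  N (position 13) -> position (13-15) mod 26 = 24 -> Y
Decrypted message: QUERY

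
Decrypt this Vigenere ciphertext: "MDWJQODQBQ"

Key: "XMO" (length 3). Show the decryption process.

Step 1: Key 'XMO' has length 3. Extended key: XMOXMOXMOX
Step 2: Decrypt each position:
  M(12) - X(23) = 15 = P
  D(3) - M(12) = 17 = R
  W(22) - O(14) = 8 = I
  J(9) - X(23) = 12 = M
  Q(16) - M(12) = 4 = E
  O(14) - O(14) = 0 = A
  D(3) - X(23) = 6 = G
  Q(16) - M(12) = 4 = E
  B(1) - O(14) = 13 = N
  Q(16) - X(23) = 19 = T
Plaintext: PRIMEAGENT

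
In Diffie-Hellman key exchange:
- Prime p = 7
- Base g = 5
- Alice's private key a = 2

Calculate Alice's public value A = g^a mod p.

Step 1: A = g^a mod p = 5^2 mod 7.
  5^1 mod 7 = 5
  5^2 mod 7 = (5 * 5) mod 7 = 4
Result: A = 4.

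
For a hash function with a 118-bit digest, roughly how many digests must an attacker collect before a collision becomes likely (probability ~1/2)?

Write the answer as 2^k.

Step 1: The birthday paradox gives collision probability ~50% after sqrt(2^n) = 2^(n/2) hashes.
Step 2: For 118-bit output: 2^(118/2) = 2^59.
Step 3: Approximately 2^59 hash computations needed.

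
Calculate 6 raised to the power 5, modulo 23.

Step 1: Compute 6^5 mod 23 step by step, reducing modulo 23 at each step.
  6^1 mod 23 = 6
  6^2 mod 23 = (6 * 6) mod 23 = 13
  6^3 mod 23 = (13 * 6) mod 23 = 9
  6^4 mod 23 = (9 * 6) mod 23 = 8
  6^5 mod 23 = (8 * 6) mod 23 = 2
Step 2: Result = 2.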